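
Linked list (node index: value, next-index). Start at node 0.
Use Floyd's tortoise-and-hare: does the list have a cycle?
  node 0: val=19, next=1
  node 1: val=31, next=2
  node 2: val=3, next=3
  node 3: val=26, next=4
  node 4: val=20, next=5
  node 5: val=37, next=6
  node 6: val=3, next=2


Floyd's tortoise (slow, +1) and hare (fast, +2):
  init: slow=0, fast=0
  step 1: slow=1, fast=2
  step 2: slow=2, fast=4
  step 3: slow=3, fast=6
  step 4: slow=4, fast=3
  step 5: slow=5, fast=5
  slow == fast at node 5: cycle detected

Cycle: yes


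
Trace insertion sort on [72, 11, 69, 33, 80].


Initial: [72, 11, 69, 33, 80]
Insert 11: [11, 72, 69, 33, 80]
Insert 69: [11, 69, 72, 33, 80]
Insert 33: [11, 33, 69, 72, 80]
Insert 80: [11, 33, 69, 72, 80]

Sorted: [11, 33, 69, 72, 80]


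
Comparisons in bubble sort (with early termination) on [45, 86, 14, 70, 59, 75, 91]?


Algorithm: bubble sort (with early termination)
Input: [45, 86, 14, 70, 59, 75, 91]
Sorted: [14, 45, 59, 70, 75, 86, 91]

15


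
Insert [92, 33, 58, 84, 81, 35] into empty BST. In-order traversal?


Insert 92: root
Insert 33: L from 92
Insert 58: L from 92 -> R from 33
Insert 84: L from 92 -> R from 33 -> R from 58
Insert 81: L from 92 -> R from 33 -> R from 58 -> L from 84
Insert 35: L from 92 -> R from 33 -> L from 58

In-order: [33, 35, 58, 81, 84, 92]


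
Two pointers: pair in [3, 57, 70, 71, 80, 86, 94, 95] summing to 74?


lo=0(3)+hi=7(95)=98
lo=0(3)+hi=6(94)=97
lo=0(3)+hi=5(86)=89
lo=0(3)+hi=4(80)=83
lo=0(3)+hi=3(71)=74

Yes: 3+71=74


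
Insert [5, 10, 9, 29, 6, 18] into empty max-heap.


Insert 5: [5]
Insert 10: [10, 5]
Insert 9: [10, 5, 9]
Insert 29: [29, 10, 9, 5]
Insert 6: [29, 10, 9, 5, 6]
Insert 18: [29, 10, 18, 5, 6, 9]

Final heap: [29, 10, 18, 5, 6, 9]


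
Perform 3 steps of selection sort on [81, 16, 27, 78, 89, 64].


Initial: [81, 16, 27, 78, 89, 64]
Step 1: min=16 at 1
  Swap: [16, 81, 27, 78, 89, 64]
Step 2: min=27 at 2
  Swap: [16, 27, 81, 78, 89, 64]
Step 3: min=64 at 5
  Swap: [16, 27, 64, 78, 89, 81]

After 3 steps: [16, 27, 64, 78, 89, 81]


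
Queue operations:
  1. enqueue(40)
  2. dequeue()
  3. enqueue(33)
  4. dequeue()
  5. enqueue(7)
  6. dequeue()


enqueue(40) -> [40]
dequeue()->40, []
enqueue(33) -> [33]
dequeue()->33, []
enqueue(7) -> [7]
dequeue()->7, []

Final queue: []


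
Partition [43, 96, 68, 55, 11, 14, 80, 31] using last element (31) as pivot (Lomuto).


Pivot: 31
  11 <= 31: swap -> [11, 96, 68, 55, 43, 14, 80, 31]
  14 <= 31: swap -> [11, 14, 68, 55, 43, 96, 80, 31]
Place pivot at 2: [11, 14, 31, 55, 43, 96, 80, 68]

Partitioned: [11, 14, 31, 55, 43, 96, 80, 68]


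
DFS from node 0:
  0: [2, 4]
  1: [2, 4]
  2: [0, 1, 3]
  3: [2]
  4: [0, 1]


Visit 0, push [4, 2]
Visit 2, push [3, 1]
Visit 1, push [4]
Visit 4, push []
Visit 3, push []

DFS order: [0, 2, 1, 4, 3]


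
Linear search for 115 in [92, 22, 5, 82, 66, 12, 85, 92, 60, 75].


i=0: 92!=115
i=1: 22!=115
i=2: 5!=115
i=3: 82!=115
i=4: 66!=115
i=5: 12!=115
i=6: 85!=115
i=7: 92!=115
i=8: 60!=115
i=9: 75!=115

Not found, 10 comps


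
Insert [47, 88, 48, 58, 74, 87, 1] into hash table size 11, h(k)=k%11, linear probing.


Insert 47: h=3 -> slot 3
Insert 88: h=0 -> slot 0
Insert 48: h=4 -> slot 4
Insert 58: h=3, 2 probes -> slot 5
Insert 74: h=8 -> slot 8
Insert 87: h=10 -> slot 10
Insert 1: h=1 -> slot 1

Table: [88, 1, None, 47, 48, 58, None, None, 74, None, 87]


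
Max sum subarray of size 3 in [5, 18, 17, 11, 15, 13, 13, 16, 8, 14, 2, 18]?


[0:3]: 40
[1:4]: 46
[2:5]: 43
[3:6]: 39
[4:7]: 41
[5:8]: 42
[6:9]: 37
[7:10]: 38
[8:11]: 24
[9:12]: 34

Max: 46 at [1:4]


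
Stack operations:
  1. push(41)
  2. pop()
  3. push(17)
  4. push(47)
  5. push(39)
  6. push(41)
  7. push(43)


push(41) -> [41]
pop()->41, []
push(17) -> [17]
push(47) -> [17, 47]
push(39) -> [17, 47, 39]
push(41) -> [17, 47, 39, 41]
push(43) -> [17, 47, 39, 41, 43]

Final stack: [17, 47, 39, 41, 43]


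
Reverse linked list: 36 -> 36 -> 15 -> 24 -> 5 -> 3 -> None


Step 1: curr=36, set curr.next=prev(None) | reversed so far: 36
Step 2: curr=36, set curr.next=prev(36) | reversed so far: 36 -> 36
Step 3: curr=15, set curr.next=prev(36) | reversed so far: 15 -> 36 -> 36
Step 4: curr=24, set curr.next=prev(15) | reversed so far: 24 -> 15 -> 36 -> 36
Step 5: curr=5, set curr.next=prev(24) | reversed so far: 5 -> 24 -> 15 -> 36 -> 36
Step 6: curr=3, set curr.next=prev(5) | reversed so far: 3 -> 5 -> 24 -> 15 -> 36 -> 36

3 -> 5 -> 24 -> 15 -> 36 -> 36 -> None


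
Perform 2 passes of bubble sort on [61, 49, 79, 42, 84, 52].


Initial: [61, 49, 79, 42, 84, 52]
Pass 1: [49, 61, 42, 79, 52, 84] (3 swaps)
Pass 2: [49, 42, 61, 52, 79, 84] (2 swaps)

After 2 passes: [49, 42, 61, 52, 79, 84]


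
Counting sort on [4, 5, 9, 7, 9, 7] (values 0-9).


Input: [4, 5, 9, 7, 9, 7]
Counts: [0, 0, 0, 0, 1, 1, 0, 2, 0, 2]

Sorted: [4, 5, 7, 7, 9, 9]


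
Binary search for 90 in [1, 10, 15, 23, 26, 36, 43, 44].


Step 1: lo=0, hi=7, mid=3, val=23
Step 2: lo=4, hi=7, mid=5, val=36
Step 3: lo=6, hi=7, mid=6, val=43
Step 4: lo=7, hi=7, mid=7, val=44

Not found


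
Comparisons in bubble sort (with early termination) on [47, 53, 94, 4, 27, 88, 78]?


Algorithm: bubble sort (with early termination)
Input: [47, 53, 94, 4, 27, 88, 78]
Sorted: [4, 27, 47, 53, 78, 88, 94]

18


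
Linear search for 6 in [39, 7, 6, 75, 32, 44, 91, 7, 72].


i=0: 39!=6
i=1: 7!=6
i=2: 6==6 found!

Found at 2, 3 comps


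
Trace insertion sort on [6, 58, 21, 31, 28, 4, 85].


Initial: [6, 58, 21, 31, 28, 4, 85]
Insert 58: [6, 58, 21, 31, 28, 4, 85]
Insert 21: [6, 21, 58, 31, 28, 4, 85]
Insert 31: [6, 21, 31, 58, 28, 4, 85]
Insert 28: [6, 21, 28, 31, 58, 4, 85]
Insert 4: [4, 6, 21, 28, 31, 58, 85]
Insert 85: [4, 6, 21, 28, 31, 58, 85]

Sorted: [4, 6, 21, 28, 31, 58, 85]


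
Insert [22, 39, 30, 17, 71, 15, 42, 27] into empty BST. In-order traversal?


Insert 22: root
Insert 39: R from 22
Insert 30: R from 22 -> L from 39
Insert 17: L from 22
Insert 71: R from 22 -> R from 39
Insert 15: L from 22 -> L from 17
Insert 42: R from 22 -> R from 39 -> L from 71
Insert 27: R from 22 -> L from 39 -> L from 30

In-order: [15, 17, 22, 27, 30, 39, 42, 71]


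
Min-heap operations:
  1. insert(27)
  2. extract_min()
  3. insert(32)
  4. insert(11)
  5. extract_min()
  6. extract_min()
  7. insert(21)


insert(27) -> [27]
extract_min()->27, []
insert(32) -> [32]
insert(11) -> [11, 32]
extract_min()->11, [32]
extract_min()->32, []
insert(21) -> [21]

Final heap: [21]


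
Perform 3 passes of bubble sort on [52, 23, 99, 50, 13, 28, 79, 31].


Initial: [52, 23, 99, 50, 13, 28, 79, 31]
Pass 1: [23, 52, 50, 13, 28, 79, 31, 99] (6 swaps)
Pass 2: [23, 50, 13, 28, 52, 31, 79, 99] (4 swaps)
Pass 3: [23, 13, 28, 50, 31, 52, 79, 99] (3 swaps)

After 3 passes: [23, 13, 28, 50, 31, 52, 79, 99]


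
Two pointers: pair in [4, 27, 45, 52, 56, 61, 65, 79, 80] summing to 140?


lo=0(4)+hi=8(80)=84
lo=1(27)+hi=8(80)=107
lo=2(45)+hi=8(80)=125
lo=3(52)+hi=8(80)=132
lo=4(56)+hi=8(80)=136
lo=5(61)+hi=8(80)=141
lo=5(61)+hi=7(79)=140

Yes: 61+79=140


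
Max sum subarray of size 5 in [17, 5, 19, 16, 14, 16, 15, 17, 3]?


[0:5]: 71
[1:6]: 70
[2:7]: 80
[3:8]: 78
[4:9]: 65

Max: 80 at [2:7]


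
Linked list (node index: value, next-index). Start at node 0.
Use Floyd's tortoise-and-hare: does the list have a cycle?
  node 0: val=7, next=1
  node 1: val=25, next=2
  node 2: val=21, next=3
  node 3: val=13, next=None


Floyd's tortoise (slow, +1) and hare (fast, +2):
  init: slow=0, fast=0
  step 1: slow=1, fast=2
  step 2: fast 2->3->None, no cycle

Cycle: no


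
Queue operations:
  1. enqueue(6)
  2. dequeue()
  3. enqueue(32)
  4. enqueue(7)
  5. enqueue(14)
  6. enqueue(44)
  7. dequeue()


enqueue(6) -> [6]
dequeue()->6, []
enqueue(32) -> [32]
enqueue(7) -> [32, 7]
enqueue(14) -> [32, 7, 14]
enqueue(44) -> [32, 7, 14, 44]
dequeue()->32, [7, 14, 44]

Final queue: [7, 14, 44]


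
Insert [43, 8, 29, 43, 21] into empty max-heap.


Insert 43: [43]
Insert 8: [43, 8]
Insert 29: [43, 8, 29]
Insert 43: [43, 43, 29, 8]
Insert 21: [43, 43, 29, 8, 21]

Final heap: [43, 43, 29, 8, 21]


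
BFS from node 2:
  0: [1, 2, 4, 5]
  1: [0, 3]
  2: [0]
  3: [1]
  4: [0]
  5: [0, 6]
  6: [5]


Visit 2, enqueue [0]
Visit 0, enqueue [1, 4, 5]
Visit 1, enqueue [3]
Visit 4, enqueue []
Visit 5, enqueue [6]
Visit 3, enqueue []
Visit 6, enqueue []

BFS order: [2, 0, 1, 4, 5, 3, 6]


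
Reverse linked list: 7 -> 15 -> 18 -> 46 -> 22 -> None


Step 1: curr=7, set curr.next=prev(None) | reversed so far: 7
Step 2: curr=15, set curr.next=prev(7) | reversed so far: 15 -> 7
Step 3: curr=18, set curr.next=prev(15) | reversed so far: 18 -> 15 -> 7
Step 4: curr=46, set curr.next=prev(18) | reversed so far: 46 -> 18 -> 15 -> 7
Step 5: curr=22, set curr.next=prev(46) | reversed so far: 22 -> 46 -> 18 -> 15 -> 7

22 -> 46 -> 18 -> 15 -> 7 -> None


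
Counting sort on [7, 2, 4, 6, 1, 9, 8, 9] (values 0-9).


Input: [7, 2, 4, 6, 1, 9, 8, 9]
Counts: [0, 1, 1, 0, 1, 0, 1, 1, 1, 2]

Sorted: [1, 2, 4, 6, 7, 8, 9, 9]


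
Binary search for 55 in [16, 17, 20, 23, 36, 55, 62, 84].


Step 1: lo=0, hi=7, mid=3, val=23
Step 2: lo=4, hi=7, mid=5, val=55

Found at index 5


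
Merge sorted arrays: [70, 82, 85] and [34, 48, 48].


Take 34 from B
Take 48 from B
Take 48 from B

Merged: [34, 48, 48, 70, 82, 85]


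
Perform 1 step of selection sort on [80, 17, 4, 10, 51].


Initial: [80, 17, 4, 10, 51]
Step 1: min=4 at 2
  Swap: [4, 17, 80, 10, 51]

After 1 step: [4, 17, 80, 10, 51]


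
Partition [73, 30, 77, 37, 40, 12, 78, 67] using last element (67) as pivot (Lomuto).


Pivot: 67
  30 <= 67: swap -> [30, 73, 77, 37, 40, 12, 78, 67]
  37 <= 67: swap -> [30, 37, 77, 73, 40, 12, 78, 67]
  40 <= 67: swap -> [30, 37, 40, 73, 77, 12, 78, 67]
  12 <= 67: swap -> [30, 37, 40, 12, 77, 73, 78, 67]
Place pivot at 4: [30, 37, 40, 12, 67, 73, 78, 77]

Partitioned: [30, 37, 40, 12, 67, 73, 78, 77]


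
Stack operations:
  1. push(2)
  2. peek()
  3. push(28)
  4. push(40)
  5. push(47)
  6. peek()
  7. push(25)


push(2) -> [2]
peek()->2
push(28) -> [2, 28]
push(40) -> [2, 28, 40]
push(47) -> [2, 28, 40, 47]
peek()->47
push(25) -> [2, 28, 40, 47, 25]

Final stack: [2, 28, 40, 47, 25]


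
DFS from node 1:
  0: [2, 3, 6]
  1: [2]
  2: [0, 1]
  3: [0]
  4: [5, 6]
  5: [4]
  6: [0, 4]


Visit 1, push [2]
Visit 2, push [0]
Visit 0, push [6, 3]
Visit 3, push []
Visit 6, push [4]
Visit 4, push [5]
Visit 5, push []

DFS order: [1, 2, 0, 3, 6, 4, 5]


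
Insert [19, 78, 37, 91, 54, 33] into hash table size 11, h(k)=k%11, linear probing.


Insert 19: h=8 -> slot 8
Insert 78: h=1 -> slot 1
Insert 37: h=4 -> slot 4
Insert 91: h=3 -> slot 3
Insert 54: h=10 -> slot 10
Insert 33: h=0 -> slot 0

Table: [33, 78, None, 91, 37, None, None, None, 19, None, 54]


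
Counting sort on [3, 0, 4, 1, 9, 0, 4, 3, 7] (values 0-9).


Input: [3, 0, 4, 1, 9, 0, 4, 3, 7]
Counts: [2, 1, 0, 2, 2, 0, 0, 1, 0, 1]

Sorted: [0, 0, 1, 3, 3, 4, 4, 7, 9]


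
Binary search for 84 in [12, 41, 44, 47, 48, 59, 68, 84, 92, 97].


Step 1: lo=0, hi=9, mid=4, val=48
Step 2: lo=5, hi=9, mid=7, val=84

Found at index 7


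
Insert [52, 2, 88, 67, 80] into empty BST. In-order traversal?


Insert 52: root
Insert 2: L from 52
Insert 88: R from 52
Insert 67: R from 52 -> L from 88
Insert 80: R from 52 -> L from 88 -> R from 67

In-order: [2, 52, 67, 80, 88]


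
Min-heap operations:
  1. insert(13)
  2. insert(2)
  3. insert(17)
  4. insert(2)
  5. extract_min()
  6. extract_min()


insert(13) -> [13]
insert(2) -> [2, 13]
insert(17) -> [2, 13, 17]
insert(2) -> [2, 2, 17, 13]
extract_min()->2, [2, 13, 17]
extract_min()->2, [13, 17]

Final heap: [13, 17]


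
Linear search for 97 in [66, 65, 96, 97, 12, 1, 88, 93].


i=0: 66!=97
i=1: 65!=97
i=2: 96!=97
i=3: 97==97 found!

Found at 3, 4 comps


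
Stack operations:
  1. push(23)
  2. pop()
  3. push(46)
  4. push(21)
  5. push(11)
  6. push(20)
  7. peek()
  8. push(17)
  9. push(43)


push(23) -> [23]
pop()->23, []
push(46) -> [46]
push(21) -> [46, 21]
push(11) -> [46, 21, 11]
push(20) -> [46, 21, 11, 20]
peek()->20
push(17) -> [46, 21, 11, 20, 17]
push(43) -> [46, 21, 11, 20, 17, 43]

Final stack: [46, 21, 11, 20, 17, 43]


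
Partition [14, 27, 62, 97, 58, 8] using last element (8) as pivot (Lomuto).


Pivot: 8
Place pivot at 0: [8, 27, 62, 97, 58, 14]

Partitioned: [8, 27, 62, 97, 58, 14]


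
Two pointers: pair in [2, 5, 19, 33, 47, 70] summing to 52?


lo=0(2)+hi=5(70)=72
lo=0(2)+hi=4(47)=49
lo=1(5)+hi=4(47)=52

Yes: 5+47=52


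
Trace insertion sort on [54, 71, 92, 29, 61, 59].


Initial: [54, 71, 92, 29, 61, 59]
Insert 71: [54, 71, 92, 29, 61, 59]
Insert 92: [54, 71, 92, 29, 61, 59]
Insert 29: [29, 54, 71, 92, 61, 59]
Insert 61: [29, 54, 61, 71, 92, 59]
Insert 59: [29, 54, 59, 61, 71, 92]

Sorted: [29, 54, 59, 61, 71, 92]


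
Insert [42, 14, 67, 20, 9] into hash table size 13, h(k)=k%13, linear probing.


Insert 42: h=3 -> slot 3
Insert 14: h=1 -> slot 1
Insert 67: h=2 -> slot 2
Insert 20: h=7 -> slot 7
Insert 9: h=9 -> slot 9

Table: [None, 14, 67, 42, None, None, None, 20, None, 9, None, None, None]


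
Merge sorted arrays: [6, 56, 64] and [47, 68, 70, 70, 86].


Take 6 from A
Take 47 from B
Take 56 from A
Take 64 from A

Merged: [6, 47, 56, 64, 68, 70, 70, 86]


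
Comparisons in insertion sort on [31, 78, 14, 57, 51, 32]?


Algorithm: insertion sort
Input: [31, 78, 14, 57, 51, 32]
Sorted: [14, 31, 32, 51, 57, 78]

12


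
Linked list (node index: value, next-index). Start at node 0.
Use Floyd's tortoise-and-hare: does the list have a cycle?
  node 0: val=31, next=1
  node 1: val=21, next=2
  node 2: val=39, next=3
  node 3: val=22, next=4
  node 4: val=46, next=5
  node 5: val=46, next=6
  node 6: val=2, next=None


Floyd's tortoise (slow, +1) and hare (fast, +2):
  init: slow=0, fast=0
  step 1: slow=1, fast=2
  step 2: slow=2, fast=4
  step 3: slow=3, fast=6
  step 4: fast -> None, no cycle

Cycle: no


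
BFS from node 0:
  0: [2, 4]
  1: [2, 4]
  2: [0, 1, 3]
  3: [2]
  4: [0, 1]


Visit 0, enqueue [2, 4]
Visit 2, enqueue [1, 3]
Visit 4, enqueue []
Visit 1, enqueue []
Visit 3, enqueue []

BFS order: [0, 2, 4, 1, 3]


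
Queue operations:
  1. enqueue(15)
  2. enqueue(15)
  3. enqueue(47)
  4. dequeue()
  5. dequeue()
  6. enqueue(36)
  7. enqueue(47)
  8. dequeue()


enqueue(15) -> [15]
enqueue(15) -> [15, 15]
enqueue(47) -> [15, 15, 47]
dequeue()->15, [15, 47]
dequeue()->15, [47]
enqueue(36) -> [47, 36]
enqueue(47) -> [47, 36, 47]
dequeue()->47, [36, 47]

Final queue: [36, 47]


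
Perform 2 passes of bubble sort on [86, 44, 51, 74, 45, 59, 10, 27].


Initial: [86, 44, 51, 74, 45, 59, 10, 27]
Pass 1: [44, 51, 74, 45, 59, 10, 27, 86] (7 swaps)
Pass 2: [44, 51, 45, 59, 10, 27, 74, 86] (4 swaps)

After 2 passes: [44, 51, 45, 59, 10, 27, 74, 86]


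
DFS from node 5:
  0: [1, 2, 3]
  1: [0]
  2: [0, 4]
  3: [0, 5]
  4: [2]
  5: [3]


Visit 5, push [3]
Visit 3, push [0]
Visit 0, push [2, 1]
Visit 1, push []
Visit 2, push [4]
Visit 4, push []

DFS order: [5, 3, 0, 1, 2, 4]


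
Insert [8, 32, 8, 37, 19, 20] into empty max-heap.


Insert 8: [8]
Insert 32: [32, 8]
Insert 8: [32, 8, 8]
Insert 37: [37, 32, 8, 8]
Insert 19: [37, 32, 8, 8, 19]
Insert 20: [37, 32, 20, 8, 19, 8]

Final heap: [37, 32, 20, 8, 19, 8]


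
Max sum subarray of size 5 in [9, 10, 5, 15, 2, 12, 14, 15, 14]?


[0:5]: 41
[1:6]: 44
[2:7]: 48
[3:8]: 58
[4:9]: 57

Max: 58 at [3:8]


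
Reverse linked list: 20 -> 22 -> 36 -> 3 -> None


Step 1: curr=20, set curr.next=prev(None) | reversed so far: 20
Step 2: curr=22, set curr.next=prev(20) | reversed so far: 22 -> 20
Step 3: curr=36, set curr.next=prev(22) | reversed so far: 36 -> 22 -> 20
Step 4: curr=3, set curr.next=prev(36) | reversed so far: 3 -> 36 -> 22 -> 20

3 -> 36 -> 22 -> 20 -> None


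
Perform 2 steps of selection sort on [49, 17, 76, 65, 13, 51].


Initial: [49, 17, 76, 65, 13, 51]
Step 1: min=13 at 4
  Swap: [13, 17, 76, 65, 49, 51]
Step 2: min=17 at 1
  Swap: [13, 17, 76, 65, 49, 51]

After 2 steps: [13, 17, 76, 65, 49, 51]


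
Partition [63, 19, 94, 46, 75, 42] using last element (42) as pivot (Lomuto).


Pivot: 42
  19 <= 42: swap -> [19, 63, 94, 46, 75, 42]
Place pivot at 1: [19, 42, 94, 46, 75, 63]

Partitioned: [19, 42, 94, 46, 75, 63]


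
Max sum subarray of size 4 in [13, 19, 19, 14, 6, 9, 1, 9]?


[0:4]: 65
[1:5]: 58
[2:6]: 48
[3:7]: 30
[4:8]: 25

Max: 65 at [0:4]


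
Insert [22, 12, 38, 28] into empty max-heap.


Insert 22: [22]
Insert 12: [22, 12]
Insert 38: [38, 12, 22]
Insert 28: [38, 28, 22, 12]

Final heap: [38, 28, 22, 12]


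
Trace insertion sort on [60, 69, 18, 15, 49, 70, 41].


Initial: [60, 69, 18, 15, 49, 70, 41]
Insert 69: [60, 69, 18, 15, 49, 70, 41]
Insert 18: [18, 60, 69, 15, 49, 70, 41]
Insert 15: [15, 18, 60, 69, 49, 70, 41]
Insert 49: [15, 18, 49, 60, 69, 70, 41]
Insert 70: [15, 18, 49, 60, 69, 70, 41]
Insert 41: [15, 18, 41, 49, 60, 69, 70]

Sorted: [15, 18, 41, 49, 60, 69, 70]


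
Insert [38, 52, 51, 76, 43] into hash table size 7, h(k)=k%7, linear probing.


Insert 38: h=3 -> slot 3
Insert 52: h=3, 1 probes -> slot 4
Insert 51: h=2 -> slot 2
Insert 76: h=6 -> slot 6
Insert 43: h=1 -> slot 1

Table: [None, 43, 51, 38, 52, None, 76]


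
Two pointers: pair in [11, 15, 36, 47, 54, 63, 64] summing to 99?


lo=0(11)+hi=6(64)=75
lo=1(15)+hi=6(64)=79
lo=2(36)+hi=6(64)=100
lo=2(36)+hi=5(63)=99

Yes: 36+63=99


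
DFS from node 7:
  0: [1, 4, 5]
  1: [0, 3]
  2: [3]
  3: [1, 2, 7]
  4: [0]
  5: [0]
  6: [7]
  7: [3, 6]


Visit 7, push [6, 3]
Visit 3, push [2, 1]
Visit 1, push [0]
Visit 0, push [5, 4]
Visit 4, push []
Visit 5, push []
Visit 2, push []
Visit 6, push []

DFS order: [7, 3, 1, 0, 4, 5, 2, 6]


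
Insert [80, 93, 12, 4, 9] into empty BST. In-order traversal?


Insert 80: root
Insert 93: R from 80
Insert 12: L from 80
Insert 4: L from 80 -> L from 12
Insert 9: L from 80 -> L from 12 -> R from 4

In-order: [4, 9, 12, 80, 93]


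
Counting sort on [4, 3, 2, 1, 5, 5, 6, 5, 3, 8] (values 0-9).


Input: [4, 3, 2, 1, 5, 5, 6, 5, 3, 8]
Counts: [0, 1, 1, 2, 1, 3, 1, 0, 1, 0]

Sorted: [1, 2, 3, 3, 4, 5, 5, 5, 6, 8]


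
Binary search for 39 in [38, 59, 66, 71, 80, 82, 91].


Step 1: lo=0, hi=6, mid=3, val=71
Step 2: lo=0, hi=2, mid=1, val=59
Step 3: lo=0, hi=0, mid=0, val=38

Not found


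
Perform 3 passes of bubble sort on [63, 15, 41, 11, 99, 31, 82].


Initial: [63, 15, 41, 11, 99, 31, 82]
Pass 1: [15, 41, 11, 63, 31, 82, 99] (5 swaps)
Pass 2: [15, 11, 41, 31, 63, 82, 99] (2 swaps)
Pass 3: [11, 15, 31, 41, 63, 82, 99] (2 swaps)

After 3 passes: [11, 15, 31, 41, 63, 82, 99]


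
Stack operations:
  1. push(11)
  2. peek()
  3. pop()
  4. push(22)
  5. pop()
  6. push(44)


push(11) -> [11]
peek()->11
pop()->11, []
push(22) -> [22]
pop()->22, []
push(44) -> [44]

Final stack: [44]


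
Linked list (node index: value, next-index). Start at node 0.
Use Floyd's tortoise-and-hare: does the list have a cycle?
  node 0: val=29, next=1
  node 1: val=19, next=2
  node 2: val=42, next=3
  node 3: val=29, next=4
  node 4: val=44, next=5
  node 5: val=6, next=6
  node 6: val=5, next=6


Floyd's tortoise (slow, +1) and hare (fast, +2):
  init: slow=0, fast=0
  step 1: slow=1, fast=2
  step 2: slow=2, fast=4
  step 3: slow=3, fast=6
  step 4: slow=4, fast=6
  step 5: slow=5, fast=6
  step 6: slow=6, fast=6
  slow == fast at node 6: cycle detected

Cycle: yes


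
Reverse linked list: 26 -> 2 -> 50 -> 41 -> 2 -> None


Step 1: curr=26, set curr.next=prev(None) | reversed so far: 26
Step 2: curr=2, set curr.next=prev(26) | reversed so far: 2 -> 26
Step 3: curr=50, set curr.next=prev(2) | reversed so far: 50 -> 2 -> 26
Step 4: curr=41, set curr.next=prev(50) | reversed so far: 41 -> 50 -> 2 -> 26
Step 5: curr=2, set curr.next=prev(41) | reversed so far: 2 -> 41 -> 50 -> 2 -> 26

2 -> 41 -> 50 -> 2 -> 26 -> None


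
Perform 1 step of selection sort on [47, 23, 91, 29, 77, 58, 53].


Initial: [47, 23, 91, 29, 77, 58, 53]
Step 1: min=23 at 1
  Swap: [23, 47, 91, 29, 77, 58, 53]

After 1 step: [23, 47, 91, 29, 77, 58, 53]


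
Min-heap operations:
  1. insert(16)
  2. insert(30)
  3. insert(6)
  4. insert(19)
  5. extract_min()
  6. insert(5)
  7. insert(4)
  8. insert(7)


insert(16) -> [16]
insert(30) -> [16, 30]
insert(6) -> [6, 30, 16]
insert(19) -> [6, 19, 16, 30]
extract_min()->6, [16, 19, 30]
insert(5) -> [5, 16, 30, 19]
insert(4) -> [4, 5, 30, 19, 16]
insert(7) -> [4, 5, 7, 19, 16, 30]

Final heap: [4, 5, 7, 19, 16, 30]


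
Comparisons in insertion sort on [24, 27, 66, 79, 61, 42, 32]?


Algorithm: insertion sort
Input: [24, 27, 66, 79, 61, 42, 32]
Sorted: [24, 27, 32, 42, 61, 66, 79]

15


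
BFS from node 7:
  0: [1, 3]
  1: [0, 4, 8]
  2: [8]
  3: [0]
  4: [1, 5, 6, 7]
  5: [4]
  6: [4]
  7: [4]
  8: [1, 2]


Visit 7, enqueue [4]
Visit 4, enqueue [1, 5, 6]
Visit 1, enqueue [0, 8]
Visit 5, enqueue []
Visit 6, enqueue []
Visit 0, enqueue [3]
Visit 8, enqueue [2]
Visit 3, enqueue []
Visit 2, enqueue []

BFS order: [7, 4, 1, 5, 6, 0, 8, 3, 2]


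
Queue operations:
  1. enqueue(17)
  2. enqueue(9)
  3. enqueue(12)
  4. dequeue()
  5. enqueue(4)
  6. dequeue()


enqueue(17) -> [17]
enqueue(9) -> [17, 9]
enqueue(12) -> [17, 9, 12]
dequeue()->17, [9, 12]
enqueue(4) -> [9, 12, 4]
dequeue()->9, [12, 4]

Final queue: [12, 4]


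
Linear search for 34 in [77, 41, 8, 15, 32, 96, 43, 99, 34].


i=0: 77!=34
i=1: 41!=34
i=2: 8!=34
i=3: 15!=34
i=4: 32!=34
i=5: 96!=34
i=6: 43!=34
i=7: 99!=34
i=8: 34==34 found!

Found at 8, 9 comps


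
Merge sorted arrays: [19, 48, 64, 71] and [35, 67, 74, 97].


Take 19 from A
Take 35 from B
Take 48 from A
Take 64 from A
Take 67 from B
Take 71 from A

Merged: [19, 35, 48, 64, 67, 71, 74, 97]


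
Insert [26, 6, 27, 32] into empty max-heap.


Insert 26: [26]
Insert 6: [26, 6]
Insert 27: [27, 6, 26]
Insert 32: [32, 27, 26, 6]

Final heap: [32, 27, 26, 6]


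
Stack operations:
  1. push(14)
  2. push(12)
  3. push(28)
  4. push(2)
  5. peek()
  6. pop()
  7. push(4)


push(14) -> [14]
push(12) -> [14, 12]
push(28) -> [14, 12, 28]
push(2) -> [14, 12, 28, 2]
peek()->2
pop()->2, [14, 12, 28]
push(4) -> [14, 12, 28, 4]

Final stack: [14, 12, 28, 4]


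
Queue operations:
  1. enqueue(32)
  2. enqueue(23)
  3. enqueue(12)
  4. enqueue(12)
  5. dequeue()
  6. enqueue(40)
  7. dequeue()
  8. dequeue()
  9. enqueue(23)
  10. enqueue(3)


enqueue(32) -> [32]
enqueue(23) -> [32, 23]
enqueue(12) -> [32, 23, 12]
enqueue(12) -> [32, 23, 12, 12]
dequeue()->32, [23, 12, 12]
enqueue(40) -> [23, 12, 12, 40]
dequeue()->23, [12, 12, 40]
dequeue()->12, [12, 40]
enqueue(23) -> [12, 40, 23]
enqueue(3) -> [12, 40, 23, 3]

Final queue: [12, 40, 23, 3]


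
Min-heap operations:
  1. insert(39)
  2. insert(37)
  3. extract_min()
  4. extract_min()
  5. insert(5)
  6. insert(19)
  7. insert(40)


insert(39) -> [39]
insert(37) -> [37, 39]
extract_min()->37, [39]
extract_min()->39, []
insert(5) -> [5]
insert(19) -> [5, 19]
insert(40) -> [5, 19, 40]

Final heap: [5, 19, 40]


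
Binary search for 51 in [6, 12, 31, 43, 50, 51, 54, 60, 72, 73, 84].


Step 1: lo=0, hi=10, mid=5, val=51

Found at index 5


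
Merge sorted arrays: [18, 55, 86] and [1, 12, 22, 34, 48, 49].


Take 1 from B
Take 12 from B
Take 18 from A
Take 22 from B
Take 34 from B
Take 48 from B
Take 49 from B

Merged: [1, 12, 18, 22, 34, 48, 49, 55, 86]


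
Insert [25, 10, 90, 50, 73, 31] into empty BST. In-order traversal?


Insert 25: root
Insert 10: L from 25
Insert 90: R from 25
Insert 50: R from 25 -> L from 90
Insert 73: R from 25 -> L from 90 -> R from 50
Insert 31: R from 25 -> L from 90 -> L from 50

In-order: [10, 25, 31, 50, 73, 90]


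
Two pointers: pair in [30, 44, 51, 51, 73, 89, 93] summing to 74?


lo=0(30)+hi=6(93)=123
lo=0(30)+hi=5(89)=119
lo=0(30)+hi=4(73)=103
lo=0(30)+hi=3(51)=81
lo=0(30)+hi=2(51)=81
lo=0(30)+hi=1(44)=74

Yes: 30+44=74


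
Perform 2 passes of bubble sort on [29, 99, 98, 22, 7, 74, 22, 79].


Initial: [29, 99, 98, 22, 7, 74, 22, 79]
Pass 1: [29, 98, 22, 7, 74, 22, 79, 99] (6 swaps)
Pass 2: [29, 22, 7, 74, 22, 79, 98, 99] (5 swaps)

After 2 passes: [29, 22, 7, 74, 22, 79, 98, 99]


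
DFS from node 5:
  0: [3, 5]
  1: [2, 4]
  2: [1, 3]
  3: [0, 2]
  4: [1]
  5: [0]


Visit 5, push [0]
Visit 0, push [3]
Visit 3, push [2]
Visit 2, push [1]
Visit 1, push [4]
Visit 4, push []

DFS order: [5, 0, 3, 2, 1, 4]


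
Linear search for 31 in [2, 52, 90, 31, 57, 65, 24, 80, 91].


i=0: 2!=31
i=1: 52!=31
i=2: 90!=31
i=3: 31==31 found!

Found at 3, 4 comps


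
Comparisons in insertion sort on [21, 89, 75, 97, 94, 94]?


Algorithm: insertion sort
Input: [21, 89, 75, 97, 94, 94]
Sorted: [21, 75, 89, 94, 94, 97]

8


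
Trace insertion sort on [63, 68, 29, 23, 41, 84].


Initial: [63, 68, 29, 23, 41, 84]
Insert 68: [63, 68, 29, 23, 41, 84]
Insert 29: [29, 63, 68, 23, 41, 84]
Insert 23: [23, 29, 63, 68, 41, 84]
Insert 41: [23, 29, 41, 63, 68, 84]
Insert 84: [23, 29, 41, 63, 68, 84]

Sorted: [23, 29, 41, 63, 68, 84]


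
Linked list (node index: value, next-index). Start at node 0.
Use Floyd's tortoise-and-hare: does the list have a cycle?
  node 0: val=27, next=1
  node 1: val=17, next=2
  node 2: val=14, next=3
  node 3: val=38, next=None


Floyd's tortoise (slow, +1) and hare (fast, +2):
  init: slow=0, fast=0
  step 1: slow=1, fast=2
  step 2: fast 2->3->None, no cycle

Cycle: no


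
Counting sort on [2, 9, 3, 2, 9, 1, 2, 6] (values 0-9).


Input: [2, 9, 3, 2, 9, 1, 2, 6]
Counts: [0, 1, 3, 1, 0, 0, 1, 0, 0, 2]

Sorted: [1, 2, 2, 2, 3, 6, 9, 9]


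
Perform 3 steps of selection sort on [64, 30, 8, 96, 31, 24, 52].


Initial: [64, 30, 8, 96, 31, 24, 52]
Step 1: min=8 at 2
  Swap: [8, 30, 64, 96, 31, 24, 52]
Step 2: min=24 at 5
  Swap: [8, 24, 64, 96, 31, 30, 52]
Step 3: min=30 at 5
  Swap: [8, 24, 30, 96, 31, 64, 52]

After 3 steps: [8, 24, 30, 96, 31, 64, 52]


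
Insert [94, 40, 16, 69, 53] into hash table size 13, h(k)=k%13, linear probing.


Insert 94: h=3 -> slot 3
Insert 40: h=1 -> slot 1
Insert 16: h=3, 1 probes -> slot 4
Insert 69: h=4, 1 probes -> slot 5
Insert 53: h=1, 1 probes -> slot 2

Table: [None, 40, 53, 94, 16, 69, None, None, None, None, None, None, None]


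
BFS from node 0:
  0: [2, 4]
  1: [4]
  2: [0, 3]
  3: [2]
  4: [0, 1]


Visit 0, enqueue [2, 4]
Visit 2, enqueue [3]
Visit 4, enqueue [1]
Visit 3, enqueue []
Visit 1, enqueue []

BFS order: [0, 2, 4, 3, 1]


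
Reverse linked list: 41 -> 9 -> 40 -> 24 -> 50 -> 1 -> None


Step 1: curr=41, set curr.next=prev(None) | reversed so far: 41
Step 2: curr=9, set curr.next=prev(41) | reversed so far: 9 -> 41
Step 3: curr=40, set curr.next=prev(9) | reversed so far: 40 -> 9 -> 41
Step 4: curr=24, set curr.next=prev(40) | reversed so far: 24 -> 40 -> 9 -> 41
Step 5: curr=50, set curr.next=prev(24) | reversed so far: 50 -> 24 -> 40 -> 9 -> 41
Step 6: curr=1, set curr.next=prev(50) | reversed so far: 1 -> 50 -> 24 -> 40 -> 9 -> 41

1 -> 50 -> 24 -> 40 -> 9 -> 41 -> None


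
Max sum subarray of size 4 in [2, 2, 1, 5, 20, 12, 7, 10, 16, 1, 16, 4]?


[0:4]: 10
[1:5]: 28
[2:6]: 38
[3:7]: 44
[4:8]: 49
[5:9]: 45
[6:10]: 34
[7:11]: 43
[8:12]: 37

Max: 49 at [4:8]


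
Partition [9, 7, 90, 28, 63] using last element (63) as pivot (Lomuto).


Pivot: 63
  9 <= 63: advance i (no swap)
  7 <= 63: advance i (no swap)
  28 <= 63: swap -> [9, 7, 28, 90, 63]
Place pivot at 3: [9, 7, 28, 63, 90]

Partitioned: [9, 7, 28, 63, 90]


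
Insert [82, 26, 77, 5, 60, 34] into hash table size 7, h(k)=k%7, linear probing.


Insert 82: h=5 -> slot 5
Insert 26: h=5, 1 probes -> slot 6
Insert 77: h=0 -> slot 0
Insert 5: h=5, 3 probes -> slot 1
Insert 60: h=4 -> slot 4
Insert 34: h=6, 3 probes -> slot 2

Table: [77, 5, 34, None, 60, 82, 26]


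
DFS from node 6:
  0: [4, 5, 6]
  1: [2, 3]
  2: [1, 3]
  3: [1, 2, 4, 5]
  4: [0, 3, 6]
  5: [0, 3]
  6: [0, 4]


Visit 6, push [4, 0]
Visit 0, push [5, 4]
Visit 4, push [3]
Visit 3, push [5, 2, 1]
Visit 1, push [2]
Visit 2, push []
Visit 5, push []

DFS order: [6, 0, 4, 3, 1, 2, 5]


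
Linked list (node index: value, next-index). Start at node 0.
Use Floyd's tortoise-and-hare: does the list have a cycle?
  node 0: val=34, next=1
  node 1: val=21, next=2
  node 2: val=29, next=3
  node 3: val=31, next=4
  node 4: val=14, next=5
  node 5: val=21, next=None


Floyd's tortoise (slow, +1) and hare (fast, +2):
  init: slow=0, fast=0
  step 1: slow=1, fast=2
  step 2: slow=2, fast=4
  step 3: fast 4->5->None, no cycle

Cycle: no


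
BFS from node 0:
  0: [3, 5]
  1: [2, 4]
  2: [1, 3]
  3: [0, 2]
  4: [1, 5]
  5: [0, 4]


Visit 0, enqueue [3, 5]
Visit 3, enqueue [2]
Visit 5, enqueue [4]
Visit 2, enqueue [1]
Visit 4, enqueue []
Visit 1, enqueue []

BFS order: [0, 3, 5, 2, 4, 1]


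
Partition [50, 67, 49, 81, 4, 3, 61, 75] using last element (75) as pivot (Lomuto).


Pivot: 75
  50 <= 75: advance i (no swap)
  67 <= 75: advance i (no swap)
  49 <= 75: advance i (no swap)
  4 <= 75: swap -> [50, 67, 49, 4, 81, 3, 61, 75]
  3 <= 75: swap -> [50, 67, 49, 4, 3, 81, 61, 75]
  61 <= 75: swap -> [50, 67, 49, 4, 3, 61, 81, 75]
Place pivot at 6: [50, 67, 49, 4, 3, 61, 75, 81]

Partitioned: [50, 67, 49, 4, 3, 61, 75, 81]


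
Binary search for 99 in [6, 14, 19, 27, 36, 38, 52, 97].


Step 1: lo=0, hi=7, mid=3, val=27
Step 2: lo=4, hi=7, mid=5, val=38
Step 3: lo=6, hi=7, mid=6, val=52
Step 4: lo=7, hi=7, mid=7, val=97

Not found


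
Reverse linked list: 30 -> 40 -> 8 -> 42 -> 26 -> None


Step 1: curr=30, set curr.next=prev(None) | reversed so far: 30
Step 2: curr=40, set curr.next=prev(30) | reversed so far: 40 -> 30
Step 3: curr=8, set curr.next=prev(40) | reversed so far: 8 -> 40 -> 30
Step 4: curr=42, set curr.next=prev(8) | reversed so far: 42 -> 8 -> 40 -> 30
Step 5: curr=26, set curr.next=prev(42) | reversed so far: 26 -> 42 -> 8 -> 40 -> 30

26 -> 42 -> 8 -> 40 -> 30 -> None


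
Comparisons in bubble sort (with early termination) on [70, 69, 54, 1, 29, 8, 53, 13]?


Algorithm: bubble sort (with early termination)
Input: [70, 69, 54, 1, 29, 8, 53, 13]
Sorted: [1, 8, 13, 29, 53, 54, 69, 70]

27


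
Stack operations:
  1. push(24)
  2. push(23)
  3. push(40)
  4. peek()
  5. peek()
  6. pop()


push(24) -> [24]
push(23) -> [24, 23]
push(40) -> [24, 23, 40]
peek()->40
peek()->40
pop()->40, [24, 23]

Final stack: [24, 23]


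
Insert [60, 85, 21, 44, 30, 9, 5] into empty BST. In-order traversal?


Insert 60: root
Insert 85: R from 60
Insert 21: L from 60
Insert 44: L from 60 -> R from 21
Insert 30: L from 60 -> R from 21 -> L from 44
Insert 9: L from 60 -> L from 21
Insert 5: L from 60 -> L from 21 -> L from 9

In-order: [5, 9, 21, 30, 44, 60, 85]


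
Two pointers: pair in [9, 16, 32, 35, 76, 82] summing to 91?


lo=0(9)+hi=5(82)=91

Yes: 9+82=91


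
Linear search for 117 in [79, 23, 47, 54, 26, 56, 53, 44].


i=0: 79!=117
i=1: 23!=117
i=2: 47!=117
i=3: 54!=117
i=4: 26!=117
i=5: 56!=117
i=6: 53!=117
i=7: 44!=117

Not found, 8 comps


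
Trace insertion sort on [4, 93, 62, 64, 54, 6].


Initial: [4, 93, 62, 64, 54, 6]
Insert 93: [4, 93, 62, 64, 54, 6]
Insert 62: [4, 62, 93, 64, 54, 6]
Insert 64: [4, 62, 64, 93, 54, 6]
Insert 54: [4, 54, 62, 64, 93, 6]
Insert 6: [4, 6, 54, 62, 64, 93]

Sorted: [4, 6, 54, 62, 64, 93]


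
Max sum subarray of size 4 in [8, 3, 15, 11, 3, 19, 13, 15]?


[0:4]: 37
[1:5]: 32
[2:6]: 48
[3:7]: 46
[4:8]: 50

Max: 50 at [4:8]


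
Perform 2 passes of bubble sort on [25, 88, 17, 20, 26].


Initial: [25, 88, 17, 20, 26]
Pass 1: [25, 17, 20, 26, 88] (3 swaps)
Pass 2: [17, 20, 25, 26, 88] (2 swaps)

After 2 passes: [17, 20, 25, 26, 88]


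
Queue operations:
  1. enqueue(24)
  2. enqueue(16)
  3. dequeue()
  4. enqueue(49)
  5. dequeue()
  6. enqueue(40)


enqueue(24) -> [24]
enqueue(16) -> [24, 16]
dequeue()->24, [16]
enqueue(49) -> [16, 49]
dequeue()->16, [49]
enqueue(40) -> [49, 40]

Final queue: [49, 40]


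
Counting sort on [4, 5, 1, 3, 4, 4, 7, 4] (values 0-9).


Input: [4, 5, 1, 3, 4, 4, 7, 4]
Counts: [0, 1, 0, 1, 4, 1, 0, 1, 0, 0]

Sorted: [1, 3, 4, 4, 4, 4, 5, 7]


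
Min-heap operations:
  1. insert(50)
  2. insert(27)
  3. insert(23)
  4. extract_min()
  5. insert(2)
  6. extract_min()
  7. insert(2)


insert(50) -> [50]
insert(27) -> [27, 50]
insert(23) -> [23, 50, 27]
extract_min()->23, [27, 50]
insert(2) -> [2, 50, 27]
extract_min()->2, [27, 50]
insert(2) -> [2, 50, 27]

Final heap: [2, 50, 27]


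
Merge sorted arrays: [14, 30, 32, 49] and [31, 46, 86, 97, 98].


Take 14 from A
Take 30 from A
Take 31 from B
Take 32 from A
Take 46 from B
Take 49 from A

Merged: [14, 30, 31, 32, 46, 49, 86, 97, 98]


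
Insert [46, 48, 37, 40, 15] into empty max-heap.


Insert 46: [46]
Insert 48: [48, 46]
Insert 37: [48, 46, 37]
Insert 40: [48, 46, 37, 40]
Insert 15: [48, 46, 37, 40, 15]

Final heap: [48, 46, 37, 40, 15]


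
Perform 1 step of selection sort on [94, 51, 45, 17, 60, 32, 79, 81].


Initial: [94, 51, 45, 17, 60, 32, 79, 81]
Step 1: min=17 at 3
  Swap: [17, 51, 45, 94, 60, 32, 79, 81]

After 1 step: [17, 51, 45, 94, 60, 32, 79, 81]


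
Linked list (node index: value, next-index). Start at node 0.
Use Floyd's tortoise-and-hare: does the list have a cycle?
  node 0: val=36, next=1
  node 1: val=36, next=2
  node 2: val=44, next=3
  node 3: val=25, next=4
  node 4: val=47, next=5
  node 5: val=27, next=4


Floyd's tortoise (slow, +1) and hare (fast, +2):
  init: slow=0, fast=0
  step 1: slow=1, fast=2
  step 2: slow=2, fast=4
  step 3: slow=3, fast=4
  step 4: slow=4, fast=4
  slow == fast at node 4: cycle detected

Cycle: yes


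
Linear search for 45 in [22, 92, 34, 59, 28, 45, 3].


i=0: 22!=45
i=1: 92!=45
i=2: 34!=45
i=3: 59!=45
i=4: 28!=45
i=5: 45==45 found!

Found at 5, 6 comps


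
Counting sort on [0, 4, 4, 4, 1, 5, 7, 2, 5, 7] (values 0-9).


Input: [0, 4, 4, 4, 1, 5, 7, 2, 5, 7]
Counts: [1, 1, 1, 0, 3, 2, 0, 2, 0, 0]

Sorted: [0, 1, 2, 4, 4, 4, 5, 5, 7, 7]


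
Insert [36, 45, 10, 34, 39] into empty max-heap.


Insert 36: [36]
Insert 45: [45, 36]
Insert 10: [45, 36, 10]
Insert 34: [45, 36, 10, 34]
Insert 39: [45, 39, 10, 34, 36]

Final heap: [45, 39, 10, 34, 36]


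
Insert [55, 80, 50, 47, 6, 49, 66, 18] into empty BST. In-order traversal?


Insert 55: root
Insert 80: R from 55
Insert 50: L from 55
Insert 47: L from 55 -> L from 50
Insert 6: L from 55 -> L from 50 -> L from 47
Insert 49: L from 55 -> L from 50 -> R from 47
Insert 66: R from 55 -> L from 80
Insert 18: L from 55 -> L from 50 -> L from 47 -> R from 6

In-order: [6, 18, 47, 49, 50, 55, 66, 80]


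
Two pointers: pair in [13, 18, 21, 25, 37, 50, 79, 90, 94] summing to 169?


lo=0(13)+hi=8(94)=107
lo=1(18)+hi=8(94)=112
lo=2(21)+hi=8(94)=115
lo=3(25)+hi=8(94)=119
lo=4(37)+hi=8(94)=131
lo=5(50)+hi=8(94)=144
lo=6(79)+hi=8(94)=173
lo=6(79)+hi=7(90)=169

Yes: 79+90=169


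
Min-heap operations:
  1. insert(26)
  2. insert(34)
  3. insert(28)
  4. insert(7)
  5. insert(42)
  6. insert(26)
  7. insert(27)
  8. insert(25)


insert(26) -> [26]
insert(34) -> [26, 34]
insert(28) -> [26, 34, 28]
insert(7) -> [7, 26, 28, 34]
insert(42) -> [7, 26, 28, 34, 42]
insert(26) -> [7, 26, 26, 34, 42, 28]
insert(27) -> [7, 26, 26, 34, 42, 28, 27]
insert(25) -> [7, 25, 26, 26, 42, 28, 27, 34]

Final heap: [7, 25, 26, 26, 42, 28, 27, 34]


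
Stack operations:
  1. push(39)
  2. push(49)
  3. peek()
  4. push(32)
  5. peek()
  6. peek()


push(39) -> [39]
push(49) -> [39, 49]
peek()->49
push(32) -> [39, 49, 32]
peek()->32
peek()->32

Final stack: [39, 49, 32]


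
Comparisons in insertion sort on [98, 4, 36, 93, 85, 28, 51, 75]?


Algorithm: insertion sort
Input: [98, 4, 36, 93, 85, 28, 51, 75]
Sorted: [4, 28, 36, 51, 75, 85, 93, 98]

21


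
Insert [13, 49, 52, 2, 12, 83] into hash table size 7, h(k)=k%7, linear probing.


Insert 13: h=6 -> slot 6
Insert 49: h=0 -> slot 0
Insert 52: h=3 -> slot 3
Insert 2: h=2 -> slot 2
Insert 12: h=5 -> slot 5
Insert 83: h=6, 2 probes -> slot 1

Table: [49, 83, 2, 52, None, 12, 13]


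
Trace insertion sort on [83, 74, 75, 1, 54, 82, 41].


Initial: [83, 74, 75, 1, 54, 82, 41]
Insert 74: [74, 83, 75, 1, 54, 82, 41]
Insert 75: [74, 75, 83, 1, 54, 82, 41]
Insert 1: [1, 74, 75, 83, 54, 82, 41]
Insert 54: [1, 54, 74, 75, 83, 82, 41]
Insert 82: [1, 54, 74, 75, 82, 83, 41]
Insert 41: [1, 41, 54, 74, 75, 82, 83]

Sorted: [1, 41, 54, 74, 75, 82, 83]


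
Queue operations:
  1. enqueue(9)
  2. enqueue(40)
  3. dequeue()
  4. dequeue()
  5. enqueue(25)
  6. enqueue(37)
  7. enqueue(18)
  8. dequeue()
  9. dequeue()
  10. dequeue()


enqueue(9) -> [9]
enqueue(40) -> [9, 40]
dequeue()->9, [40]
dequeue()->40, []
enqueue(25) -> [25]
enqueue(37) -> [25, 37]
enqueue(18) -> [25, 37, 18]
dequeue()->25, [37, 18]
dequeue()->37, [18]
dequeue()->18, []

Final queue: []


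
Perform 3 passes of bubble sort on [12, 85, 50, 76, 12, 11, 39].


Initial: [12, 85, 50, 76, 12, 11, 39]
Pass 1: [12, 50, 76, 12, 11, 39, 85] (5 swaps)
Pass 2: [12, 50, 12, 11, 39, 76, 85] (3 swaps)
Pass 3: [12, 12, 11, 39, 50, 76, 85] (3 swaps)

After 3 passes: [12, 12, 11, 39, 50, 76, 85]


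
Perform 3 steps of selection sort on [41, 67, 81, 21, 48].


Initial: [41, 67, 81, 21, 48]
Step 1: min=21 at 3
  Swap: [21, 67, 81, 41, 48]
Step 2: min=41 at 3
  Swap: [21, 41, 81, 67, 48]
Step 3: min=48 at 4
  Swap: [21, 41, 48, 67, 81]

After 3 steps: [21, 41, 48, 67, 81]


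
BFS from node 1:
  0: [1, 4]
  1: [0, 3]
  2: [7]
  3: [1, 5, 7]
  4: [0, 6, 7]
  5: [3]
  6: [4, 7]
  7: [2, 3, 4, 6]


Visit 1, enqueue [0, 3]
Visit 0, enqueue [4]
Visit 3, enqueue [5, 7]
Visit 4, enqueue [6]
Visit 5, enqueue []
Visit 7, enqueue [2]
Visit 6, enqueue []
Visit 2, enqueue []

BFS order: [1, 0, 3, 4, 5, 7, 6, 2]


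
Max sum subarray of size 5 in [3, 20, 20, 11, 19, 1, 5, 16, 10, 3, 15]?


[0:5]: 73
[1:6]: 71
[2:7]: 56
[3:8]: 52
[4:9]: 51
[5:10]: 35
[6:11]: 49

Max: 73 at [0:5]


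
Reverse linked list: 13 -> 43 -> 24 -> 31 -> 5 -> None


Step 1: curr=13, set curr.next=prev(None) | reversed so far: 13
Step 2: curr=43, set curr.next=prev(13) | reversed so far: 43 -> 13
Step 3: curr=24, set curr.next=prev(43) | reversed so far: 24 -> 43 -> 13
Step 4: curr=31, set curr.next=prev(24) | reversed so far: 31 -> 24 -> 43 -> 13
Step 5: curr=5, set curr.next=prev(31) | reversed so far: 5 -> 31 -> 24 -> 43 -> 13

5 -> 31 -> 24 -> 43 -> 13 -> None


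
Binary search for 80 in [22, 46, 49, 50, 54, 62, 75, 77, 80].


Step 1: lo=0, hi=8, mid=4, val=54
Step 2: lo=5, hi=8, mid=6, val=75
Step 3: lo=7, hi=8, mid=7, val=77
Step 4: lo=8, hi=8, mid=8, val=80

Found at index 8


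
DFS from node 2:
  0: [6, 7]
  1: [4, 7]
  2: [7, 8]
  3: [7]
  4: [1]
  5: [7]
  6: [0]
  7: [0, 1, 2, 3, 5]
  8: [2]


Visit 2, push [8, 7]
Visit 7, push [5, 3, 1, 0]
Visit 0, push [6]
Visit 6, push []
Visit 1, push [4]
Visit 4, push []
Visit 3, push []
Visit 5, push []
Visit 8, push []

DFS order: [2, 7, 0, 6, 1, 4, 3, 5, 8]


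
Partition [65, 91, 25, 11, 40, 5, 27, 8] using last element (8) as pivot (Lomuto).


Pivot: 8
  5 <= 8: swap -> [5, 91, 25, 11, 40, 65, 27, 8]
Place pivot at 1: [5, 8, 25, 11, 40, 65, 27, 91]

Partitioned: [5, 8, 25, 11, 40, 65, 27, 91]


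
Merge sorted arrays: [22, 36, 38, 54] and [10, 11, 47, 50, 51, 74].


Take 10 from B
Take 11 from B
Take 22 from A
Take 36 from A
Take 38 from A
Take 47 from B
Take 50 from B
Take 51 from B
Take 54 from A

Merged: [10, 11, 22, 36, 38, 47, 50, 51, 54, 74]


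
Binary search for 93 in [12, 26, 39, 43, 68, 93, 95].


Step 1: lo=0, hi=6, mid=3, val=43
Step 2: lo=4, hi=6, mid=5, val=93

Found at index 5
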